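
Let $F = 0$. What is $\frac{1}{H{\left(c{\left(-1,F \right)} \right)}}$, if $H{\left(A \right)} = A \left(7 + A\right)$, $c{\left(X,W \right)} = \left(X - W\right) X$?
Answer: $\frac{1}{8} \approx 0.125$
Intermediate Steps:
$c{\left(X,W \right)} = X \left(X - W\right)$
$\frac{1}{H{\left(c{\left(-1,F \right)} \right)}} = \frac{1}{- (-1 - 0) \left(7 - \left(-1 - 0\right)\right)} = \frac{1}{- (-1 + 0) \left(7 - \left(-1 + 0\right)\right)} = \frac{1}{\left(-1\right) \left(-1\right) \left(7 - -1\right)} = \frac{1}{1 \left(7 + 1\right)} = \frac{1}{1 \cdot 8} = \frac{1}{8}$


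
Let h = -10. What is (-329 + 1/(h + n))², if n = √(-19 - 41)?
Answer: 3*(1443652*√15 + 1445407*I)/(40*(I + √15)) ≈ 1.0828e+5 + 31.861*I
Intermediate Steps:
n = 2*I*√15 (n = √(-60) = 2*I*√15 ≈ 7.746*I)
(-329 + 1/(h + n))² = (-329 + 1/(-10 + 2*I*√15))²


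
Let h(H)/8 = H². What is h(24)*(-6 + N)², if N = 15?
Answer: 373248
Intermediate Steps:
h(H) = 8*H²
h(24)*(-6 + N)² = (8*24²)*(-6 + 15)² = (8*576)*9² = 4608*81 = 373248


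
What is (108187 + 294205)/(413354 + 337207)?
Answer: 402392/750561 ≈ 0.53612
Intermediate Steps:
(108187 + 294205)/(413354 + 337207) = 402392/750561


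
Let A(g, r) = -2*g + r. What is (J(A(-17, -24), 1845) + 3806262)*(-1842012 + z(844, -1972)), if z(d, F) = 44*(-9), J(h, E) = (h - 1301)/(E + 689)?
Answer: -8885073947846868/1267 ≈ -7.0127e+12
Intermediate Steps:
A(g, r) = r - 2*g
J(h, E) = (-1301 + h)/(689 + E)
z(d, F) = -396
(J(A(-17, -24), 1845) + 3806262)*(-1842012 + z(844, -1972)) = ((-1301 + (-24 - 2*(-17)))/(689 + 1845) + 3806262)*(-1842012 - 396) = ((-1301 + (-24 + 34))/2534 + 3806262)*(-1842408) = ((-1301 + 10)/2534 + 3806262)*(-1842408) = ((1/2534)*(-1291) + 3806262)*(-1842408) = (-1291/2534 + 3806262)*(-1842408) = (9645066617/2534)*(-1842408) = -8885073947846868/1267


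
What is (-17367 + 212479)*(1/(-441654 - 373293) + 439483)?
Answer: 69880407117468800/814947 ≈ 8.5748e+10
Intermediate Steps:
(-17367 + 212479)*(1/(-441654 - 373293) + 439483) = 195112*(1/(-814947) + 439483) = 195112*(-1/814947 + 439483) = 195112*(358155352400/814947) = 69880407117468800/814947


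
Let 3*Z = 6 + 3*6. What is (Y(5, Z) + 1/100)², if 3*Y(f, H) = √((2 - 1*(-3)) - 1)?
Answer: 41209/90000 ≈ 0.45788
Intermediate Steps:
Z = 8 (Z = (6 + 3*6)/3 = (6 + 18)/3 = (⅓)*24 = 8)
Y(f, H) = ⅔ (Y(f, H) = √((2 - 1*(-3)) - 1)/3 = √((2 + 3) - 1)/3 = √(5 - 1)/3 = √4/3 = (⅓)*2 = ⅔)
(Y(5, Z) + 1/100)² = (⅔ + 1/100)² = (203/300)² = 41209/90000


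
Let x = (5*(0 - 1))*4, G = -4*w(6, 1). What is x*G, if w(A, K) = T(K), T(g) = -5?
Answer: -400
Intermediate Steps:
w(A, K) = -5
G = 20 (G = -4*(-5) = 20)
x = -20 (x = (5*(-1))*4 = -5*4 = -20)
x*G = -20*20 = -400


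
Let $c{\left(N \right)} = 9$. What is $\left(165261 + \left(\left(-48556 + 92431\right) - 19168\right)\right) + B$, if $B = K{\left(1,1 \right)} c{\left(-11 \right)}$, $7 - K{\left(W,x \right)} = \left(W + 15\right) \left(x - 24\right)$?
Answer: $193343$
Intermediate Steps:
$K{\left(W,x \right)} = 7 - \left(-24 + x\right) \left(15 + W\right)$ ($K{\left(W,x \right)} = 7 - \left(W + 15\right) \left(x - 24\right) = 7 - \left(15 + W\right) \left(-24 + x\right) = 7 - \left(-24 + x\right) \left(15 + W\right)$)
$B = 3375$ ($B = \left(367 - 15 + 24 \cdot 1 - 1 \cdot 1\right) 9 = \left(367 - 15 + 24 - 1\right) 9 = 375 \cdot 9 = 3375$)
$\left(165261 + \left(\left(-48556 + 92431\right) - 19168\right)\right) + B = \left(165261 + \left(\left(-48556 + 92431\right) - 19168\right)\right) + 3375 = \left(165261 + \left(43875 - 19168\right)\right) + 3375 = \left(165261 + 24707\right) + 3375 = 189968 + 3375 = 193343$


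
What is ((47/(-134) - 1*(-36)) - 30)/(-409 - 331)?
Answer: -757/99160 ≈ -0.0076341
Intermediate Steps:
((47/(-134) - 1*(-36)) - 30)/(-409 - 331) = ((47*(-1/134) + 36) - 30)/(-740) = ((-47/134 + 36) - 30)*(-1/740) = (4777/134 - 30)*(-1/740) = (757/134)*(-1/740) = -757/99160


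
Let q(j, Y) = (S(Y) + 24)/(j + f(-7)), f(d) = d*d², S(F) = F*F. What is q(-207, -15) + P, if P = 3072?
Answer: 1689351/550 ≈ 3071.5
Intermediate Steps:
S(F) = F²
f(d) = d³
q(j, Y) = (24 + Y²)/(-343 + j) (q(j, Y) = (Y² + 24)/(j + (-7)³) = (24 + Y²)/(j - 343) = (24 + Y²)/(-343 + j))
q(-207, -15) + P = (24 + (-15)²)/(-343 - 207) + 3072 = (24 + 225)/(-550) + 3072 = -1/550*249 + 3072 = -249/550 + 3072 = 1689351/550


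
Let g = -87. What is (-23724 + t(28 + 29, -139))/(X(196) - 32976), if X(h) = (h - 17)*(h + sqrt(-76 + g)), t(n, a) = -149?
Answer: -50324284/9666347 + 4273267*I*sqrt(163)/9666347 ≈ -5.2061 + 5.6441*I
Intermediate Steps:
X(h) = (-17 + h)*(h + I*sqrt(163)) (X(h) = (h - 17)*(h + sqrt(-76 - 87)) = (-17 + h)*(h + sqrt(-163)) = (-17 + h)*(h + I*sqrt(163)))
(-23724 + t(28 + 29, -139))/(X(196) - 32976) = (-23724 - 149)/((196**2 - 17*196 - 17*I*sqrt(163) + I*196*sqrt(163)) - 32976) = -23873/((38416 - 3332 - 17*I*sqrt(163) + 196*I*sqrt(163)) - 32976) = -23873/((35084 + 179*I*sqrt(163)) - 32976) = -23873/(2108 + 179*I*sqrt(163))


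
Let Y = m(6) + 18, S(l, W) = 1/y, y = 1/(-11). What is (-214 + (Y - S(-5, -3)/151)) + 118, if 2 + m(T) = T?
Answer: -11163/151 ≈ -73.927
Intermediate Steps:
y = -1/11 (y = 1*(-1/11) = -1/11 ≈ -0.090909)
m(T) = -2 + T
S(l, W) = -11 (S(l, W) = 1/(-1/11) = -11)
Y = 22 (Y = (-2 + 6) + 18 = 4 + 18 = 22)
(-214 + (Y - S(-5, -3)/151)) + 118 = (-214 + (22 - (-11)/151)) + 118 = (-214 + (22 - 1*(-11/151))) + 118 = (-214 + (22 + 11/151)) + 118 = (-214 + 3333/151) + 118 = -28981/151 + 118 = -11163/151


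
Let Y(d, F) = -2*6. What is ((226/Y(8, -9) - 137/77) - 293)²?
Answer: 20992822321/213444 ≈ 98353.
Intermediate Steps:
Y(d, F) = -12
((226/Y(8, -9) - 137/77) - 293)² = ((226/(-12) - 137/77) - 293)² = ((226*(-1/12) - 137*1/77) - 293)² = ((-113/6 - 137/77) - 293)² = (-9523/462 - 293)² = (-144889/462)² = 20992822321/213444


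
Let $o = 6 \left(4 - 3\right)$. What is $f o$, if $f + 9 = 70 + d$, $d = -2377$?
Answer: $-13896$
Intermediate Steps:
$f = -2316$ ($f = -9 + \left(70 - 2377\right) = -9 - 2307 = -2316$)
$o = 6$ ($o = 6 \cdot 1 = 6$)
$f o = \left(-2316\right) 6 = -13896$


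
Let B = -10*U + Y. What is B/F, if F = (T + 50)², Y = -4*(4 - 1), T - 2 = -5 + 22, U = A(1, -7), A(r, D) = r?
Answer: -22/4761 ≈ -0.0046209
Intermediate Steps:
U = 1
T = 19 (T = 2 + (-5 + 22) = 2 + 17 = 19)
Y = -12 (Y = -4*3 = -12)
B = -22 (B = -10*1 - 12 = -10 - 12 = -22)
F = 4761 (F = (19 + 50)² = 69² = 4761)
B/F = -22/4761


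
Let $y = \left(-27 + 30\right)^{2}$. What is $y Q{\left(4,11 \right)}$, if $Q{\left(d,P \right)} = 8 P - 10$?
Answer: $702$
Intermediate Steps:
$y = 9$ ($y = 3^{2} = 9$)
$Q{\left(d,P \right)} = -10 + 8 P$
$y Q{\left(4,11 \right)} = 9 \left(-10 + 8 \cdot 11\right) = 9 \left(-10 + 88\right) = 9 \cdot 78 = 702$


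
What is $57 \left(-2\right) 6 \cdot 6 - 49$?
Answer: $-4153$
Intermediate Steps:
$57 \left(-2\right) 6 \cdot 6 - 49 = 57 \left(\left(-12\right) 6\right) - 49 = 57 \left(-72\right) - 49 = -4104 - 49 = -4153$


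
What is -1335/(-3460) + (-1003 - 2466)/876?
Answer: -135416/37887 ≈ -3.5742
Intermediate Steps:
-1335/(-3460) + (-1003 - 2466)/876 = -1335*(-1/3460) - 3469*1/876 = 267/692 - 3469/876 = -135416/37887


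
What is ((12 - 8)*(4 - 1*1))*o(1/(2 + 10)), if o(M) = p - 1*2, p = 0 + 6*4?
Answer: 264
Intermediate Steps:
p = 24 (p = 0 + 24 = 24)
o(M) = 22 (o(M) = 24 - 1*2 = 24 - 2 = 22)
((12 - 8)*(4 - 1*1))*o(1/(2 + 10)) = ((12 - 8)*(4 - 1*1))*22 = (4*(4 - 1))*22 = (4*3)*22 = 12*22 = 264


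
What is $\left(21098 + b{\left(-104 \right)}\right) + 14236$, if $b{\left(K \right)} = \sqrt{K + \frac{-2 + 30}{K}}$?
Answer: $35334 + \frac{i \sqrt{70486}}{26} \approx 35334.0 + 10.211 i$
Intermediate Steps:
$b{\left(K \right)} = \sqrt{K + \frac{28}{K}}$
$\left(21098 + b{\left(-104 \right)}\right) + 14236 = \left(21098 + \sqrt{-104 + \frac{28}{-104}}\right) + 14236 = \left(21098 + \sqrt{-104 + 28 \left(- \frac{1}{104}\right)}\right) + 14236 = \left(21098 + \sqrt{-104 - \frac{7}{26}}\right) + 14236 = \left(21098 + \sqrt{- \frac{2711}{26}}\right) + 14236 = \left(21098 + \frac{i \sqrt{70486}}{26}\right) + 14236 = 35334 + \frac{i \sqrt{70486}}{26}$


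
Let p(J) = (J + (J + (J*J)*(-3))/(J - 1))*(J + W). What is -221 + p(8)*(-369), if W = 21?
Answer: 1368181/7 ≈ 1.9545e+5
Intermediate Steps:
p(J) = (21 + J)*(J + (J - 3*J**2)/(-1 + J)) (p(J) = (J + (J + (J*J)*(-3))/(J - 1))*(J + 21) = (J + (J + J**2*(-3))/(-1 + J))*(21 + J) = (J + (J - 3*J**2)/(-1 + J))*(21 + J) = (21 + J)*(J + (J - 3*J**2)/(-1 + J)))
-221 + p(8)*(-369) = -221 + (2*8**2*(-21 - 1*8)/(-1 + 8))*(-369) = -221 + (2*64*(-21 - 8)/7)*(-369) = -221 + (2*64*(1/7)*(-29))*(-369) = -221 - 3712/7*(-369) = -221 + 1369728/7 = 1368181/7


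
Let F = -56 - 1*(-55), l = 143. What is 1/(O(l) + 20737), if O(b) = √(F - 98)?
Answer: 20737/430023268 - 3*I*√11/430023268 ≈ 4.8223e-5 - 2.3138e-8*I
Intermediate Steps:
F = -1 (F = -56 + 55 = -1)
O(b) = 3*I*√11 (O(b) = √(-1 - 98) = √(-99) = 3*I*√11)
1/(O(l) + 20737) = 1/(3*I*√11 + 20737) = 1/(20737 + 3*I*√11)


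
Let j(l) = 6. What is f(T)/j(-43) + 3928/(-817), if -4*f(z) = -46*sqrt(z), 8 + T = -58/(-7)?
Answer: -3928/817 + 23*sqrt(14)/84 ≈ -3.7833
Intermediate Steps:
T = 2/7 (T = -8 - 58/(-7) = -8 - 58*(-1/7) = -8 + 58/7 = 2/7 ≈ 0.28571)
f(z) = 23*sqrt(z)/2 (f(z) = -(-23)*sqrt(z)/2 = 23*sqrt(z)/2)
f(T)/j(-43) + 3928/(-817) = (23*sqrt(2/7)/2)/6 + 3928/(-817) = (23*(sqrt(14)/7)/2)*(1/6) + 3928*(-1/817) = (23*sqrt(14)/14)*(1/6) - 3928/817 = 23*sqrt(14)/84 - 3928/817 = -3928/817 + 23*sqrt(14)/84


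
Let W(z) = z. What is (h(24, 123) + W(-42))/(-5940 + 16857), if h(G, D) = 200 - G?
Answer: 134/10917 ≈ 0.012274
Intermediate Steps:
(h(24, 123) + W(-42))/(-5940 + 16857) = ((200 - 1*24) - 42)/(-5940 + 16857) = ((200 - 24) - 42)/10917 = (176 - 42)*(1/10917) = 134*(1/10917) = 134/10917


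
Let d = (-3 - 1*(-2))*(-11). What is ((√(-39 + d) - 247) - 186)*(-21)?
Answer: 9093 - 42*I*√7 ≈ 9093.0 - 111.12*I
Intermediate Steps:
d = 11 (d = (-3 + 2)*(-11) = -1*(-11) = 11)
((√(-39 + d) - 247) - 186)*(-21) = ((√(-39 + 11) - 247) - 186)*(-21) = ((√(-28) - 247) - 186)*(-21) = ((2*I*√7 - 247) - 186)*(-21) = ((-247 + 2*I*√7) - 186)*(-21) = (-433 + 2*I*√7)*(-21) = 9093 - 42*I*√7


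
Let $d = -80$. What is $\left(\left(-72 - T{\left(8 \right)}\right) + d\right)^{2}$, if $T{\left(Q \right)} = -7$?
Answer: $21025$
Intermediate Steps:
$\left(\left(-72 - T{\left(8 \right)}\right) + d\right)^{2} = \left(\left(-72 - -7\right) - 80\right)^{2} = \left(\left(-72 + 7\right) - 80\right)^{2} = \left(-65 - 80\right)^{2} = \left(-145\right)^{2} = 21025$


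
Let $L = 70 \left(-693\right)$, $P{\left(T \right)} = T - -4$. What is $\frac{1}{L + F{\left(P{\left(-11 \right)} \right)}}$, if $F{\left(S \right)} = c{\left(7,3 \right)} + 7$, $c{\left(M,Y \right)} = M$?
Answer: $- \frac{1}{48496} \approx -2.062 \cdot 10^{-5}$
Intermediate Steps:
$P{\left(T \right)} = 4 + T$ ($P{\left(T \right)} = T + 4 = 4 + T$)
$F{\left(S \right)} = 14$ ($F{\left(S \right)} = 7 + 7 = 14$)
$L = -48510$
$\frac{1}{L + F{\left(P{\left(-11 \right)} \right)}} = \frac{1}{-48510 + 14} = \frac{1}{-48496} = - \frac{1}{48496}$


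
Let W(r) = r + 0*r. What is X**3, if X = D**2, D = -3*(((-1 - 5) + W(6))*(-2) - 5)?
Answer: 11390625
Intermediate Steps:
W(r) = r (W(r) = r + 0 = r)
D = 15 (D = -3*(((-1 - 5) + 6)*(-2) - 5) = -3*((-6 + 6)*(-2) - 5) = -3*(0*(-2) - 5) = -3*(0 - 5) = -3*(-5) = 15)
X = 225 (X = 15**2 = 225)
X**3 = 225**3 = 11390625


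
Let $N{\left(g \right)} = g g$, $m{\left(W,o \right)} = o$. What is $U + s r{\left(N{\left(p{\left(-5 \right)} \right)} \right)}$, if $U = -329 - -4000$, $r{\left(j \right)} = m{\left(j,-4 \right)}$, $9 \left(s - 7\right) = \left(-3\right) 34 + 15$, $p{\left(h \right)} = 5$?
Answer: $\frac{11045}{3} \approx 3681.7$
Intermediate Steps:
$N{\left(g \right)} = g^{2}$
$s = - \frac{8}{3}$ ($s = 7 + \frac{\left(-3\right) 34 + 15}{9} = 7 + \frac{-102 + 15}{9} = 7 + \frac{1}{9} \left(-87\right) = 7 - \frac{29}{3} = - \frac{8}{3} \approx -2.6667$)
$r{\left(j \right)} = -4$
$U = 3671$ ($U = -329 + 4000 = 3671$)
$U + s r{\left(N{\left(p{\left(-5 \right)} \right)} \right)} = 3671 - - \frac{32}{3} = 3671 + \frac{32}{3} = \frac{11045}{3}$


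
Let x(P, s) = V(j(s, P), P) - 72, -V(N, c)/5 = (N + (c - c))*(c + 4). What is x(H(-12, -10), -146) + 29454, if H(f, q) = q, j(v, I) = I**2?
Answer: 32382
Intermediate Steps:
V(N, c) = -5*N*(4 + c) (V(N, c) = -5*(N + (c - c))*(c + 4) = -5*(N + 0)*(4 + c) = -5*N*(4 + c))
x(P, s) = -72 - 5*P**2*(4 + P) (x(P, s) = -5*P**2*(4 + P) - 72 = -72 - 5*P**2*(4 + P))
x(H(-12, -10), -146) + 29454 = (-72 - 5*(-10)**2*(4 - 10)) + 29454 = (-72 - 5*100*(-6)) + 29454 = (-72 + 3000) + 29454 = 2928 + 29454 = 32382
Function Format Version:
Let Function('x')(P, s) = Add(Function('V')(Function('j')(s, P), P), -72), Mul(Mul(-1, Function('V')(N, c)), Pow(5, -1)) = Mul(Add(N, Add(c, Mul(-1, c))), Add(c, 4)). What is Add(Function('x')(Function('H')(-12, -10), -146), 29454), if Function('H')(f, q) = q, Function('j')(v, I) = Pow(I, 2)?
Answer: 32382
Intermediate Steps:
Function('V')(N, c) = Mul(-5, N, Add(4, c)) (Function('V')(N, c) = Mul(-5, Mul(Add(N, Add(c, Mul(-1, c))), Add(c, 4))) = Mul(-5, Mul(Add(N, 0), Add(4, c))) = Mul(-5, Mul(N, Add(4, c))) = Mul(-5, N, Add(4, c)))
Function('x')(P, s) = Add(-72, Mul(-5, Pow(P, 2), Add(4, P))) (Function('x')(P, s) = Add(Mul(-5, Pow(P, 2), Add(4, P)), -72) = Add(-72, Mul(-5, Pow(P, 2), Add(4, P))))
Add(Function('x')(Function('H')(-12, -10), -146), 29454) = Add(Add(-72, Mul(-5, Pow(-10, 2), Add(4, -10))), 29454) = Add(Add(-72, Mul(-5, 100, -6)), 29454) = Add(Add(-72, 3000), 29454) = Add(2928, 29454) = 32382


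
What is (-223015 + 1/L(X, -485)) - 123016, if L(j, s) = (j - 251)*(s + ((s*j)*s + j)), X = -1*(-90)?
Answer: -1179393601376306/3408346655 ≈ -3.4603e+5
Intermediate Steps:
X = 90
L(j, s) = (-251 + j)*(j + s + j*s²) (L(j, s) = (-251 + j)*(s + ((j*s)*s + j)) = (-251 + j)*(s + (j*s² + j)) = (-251 + j)*(s + (j + j*s²)) = (-251 + j)*(j + s + j*s²))
(-223015 + 1/L(X, -485)) - 123016 = (-223015 + 1/(90² - 251*90 - 251*(-485) + 90*(-485) + 90²*(-485)² - 251*90*(-485)²)) - 123016 = (-223015 + 1/(8100 - 22590 + 121735 - 43650 + 8100*235225 - 251*90*235225)) - 123016 = (-223015 + 1/(8100 - 22590 + 121735 - 43650 + 1905322500 - 5313732750)) - 123016 = (-223015 + 1/(-3408346655)) - 123016 = (-223015 - 1/3408346655) - 123016 = -760112429264826/3408346655 - 123016 = -1179393601376306/3408346655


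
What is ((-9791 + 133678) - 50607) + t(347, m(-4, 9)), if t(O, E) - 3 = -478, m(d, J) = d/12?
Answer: 72805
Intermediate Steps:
m(d, J) = d/12 (m(d, J) = d*(1/12) = d/12)
t(O, E) = -475 (t(O, E) = 3 - 478 = -475)
((-9791 + 133678) - 50607) + t(347, m(-4, 9)) = ((-9791 + 133678) - 50607) - 475 = (123887 - 50607) - 475 = 73280 - 475 = 72805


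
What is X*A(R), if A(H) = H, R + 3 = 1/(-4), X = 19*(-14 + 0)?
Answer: 1729/2 ≈ 864.50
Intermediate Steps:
X = -266 (X = 19*(-14) = -266)
R = -13/4 (R = -3 + 1/(-4) = -3 + 1*(-¼) = -3 - ¼ = -13/4 ≈ -3.2500)
X*A(R) = -266*(-13/4) = 1729/2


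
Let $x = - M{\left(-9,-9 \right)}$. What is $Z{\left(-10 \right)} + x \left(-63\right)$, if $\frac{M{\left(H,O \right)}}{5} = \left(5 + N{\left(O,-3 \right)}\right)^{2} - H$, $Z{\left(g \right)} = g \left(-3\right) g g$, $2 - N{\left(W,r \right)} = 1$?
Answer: $17175$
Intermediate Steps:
$N{\left(W,r \right)} = 1$ ($N{\left(W,r \right)} = 2 - 1 = 1$)
$Z{\left(g \right)} = - 3 g^{3}$ ($Z{\left(g \right)} = - 3 g g g = - 3 g^{2} g = - 3 g^{3}$)
$M{\left(H,O \right)} = 180 - 5 H$ ($M{\left(H,O \right)} = 5 \left(\left(5 + 1\right)^{2} - H\right) = 5 \left(6^{2} - H\right) = 5 \left(36 - H\right) = 180 - 5 H$)
$x = -225$ ($x = - (180 - -45) = - (180 + 45) = \left(-1\right) 225 = -225$)
$Z{\left(-10 \right)} + x \left(-63\right) = - 3 \left(-10\right)^{3} - -14175 = \left(-3\right) \left(-1000\right) + 14175 = 3000 + 14175 = 17175$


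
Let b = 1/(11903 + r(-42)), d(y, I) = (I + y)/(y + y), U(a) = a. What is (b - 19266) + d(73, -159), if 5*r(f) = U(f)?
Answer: -83646454688/4341529 ≈ -19267.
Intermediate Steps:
d(y, I) = (I + y)/(2*y) (d(y, I) = (I + y)/((2*y)) = (I + y)*(1/(2*y)) = (I + y)/(2*y))
r(f) = f/5
b = 5/59473 (b = 1/(11903 + (⅕)*(-42)) = 1/(11903 - 42/5) = 1/(59473/5) = 5/59473 ≈ 8.4072e-5)
(b - 19266) + d(73, -159) = (5/59473 - 19266) + (½)*(-159 + 73)/73 = -1145806813/59473 + (½)*(1/73)*(-86) = -1145806813/59473 - 43/73 = -83646454688/4341529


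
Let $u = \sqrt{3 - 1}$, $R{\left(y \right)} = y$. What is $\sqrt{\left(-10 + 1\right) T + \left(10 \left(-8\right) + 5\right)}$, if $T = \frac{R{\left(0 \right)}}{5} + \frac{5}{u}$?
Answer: $\frac{\sqrt{-300 - 90 \sqrt{2}}}{2} \approx 10.335 i$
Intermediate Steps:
$u = \sqrt{2} \approx 1.4142$
$T = \frac{5 \sqrt{2}}{2}$ ($T = \frac{0}{5} + \frac{5}{\sqrt{2}} = 0 \cdot \frac{1}{5} + 5 \frac{\sqrt{2}}{2} = 0 + \frac{5 \sqrt{2}}{2} = \frac{5 \sqrt{2}}{2} \approx 3.5355$)
$\sqrt{\left(-10 + 1\right) T + \left(10 \left(-8\right) + 5\right)} = \sqrt{\left(-10 + 1\right) \frac{5 \sqrt{2}}{2} + \left(10 \left(-8\right) + 5\right)} = \sqrt{- 9 \frac{5 \sqrt{2}}{2} + \left(-80 + 5\right)} = \sqrt{- \frac{45 \sqrt{2}}{2} - 75} = \sqrt{-75 - \frac{45 \sqrt{2}}{2}}$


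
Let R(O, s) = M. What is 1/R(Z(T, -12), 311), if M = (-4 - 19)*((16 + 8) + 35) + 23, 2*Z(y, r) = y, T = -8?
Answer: -1/1334 ≈ -0.00074963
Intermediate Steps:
Z(y, r) = y/2
M = -1334 (M = -23*(24 + 35) + 23 = -23*59 + 23 = -1357 + 23 = -1334)
R(O, s) = -1334
1/R(Z(T, -12), 311) = 1/(-1334) = -1/1334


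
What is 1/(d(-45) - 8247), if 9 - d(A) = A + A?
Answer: -1/8148 ≈ -0.00012273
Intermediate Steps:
d(A) = 9 - 2*A (d(A) = 9 - (A + A) = 9 - 2*A)
1/(d(-45) - 8247) = 1/((9 - 2*(-45)) - 8247) = 1/((9 + 90) - 8247) = 1/(99 - 8247) = 1/(-8148) = -1/8148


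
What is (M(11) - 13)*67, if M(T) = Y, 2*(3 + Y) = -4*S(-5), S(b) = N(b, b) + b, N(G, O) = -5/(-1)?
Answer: -1072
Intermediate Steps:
N(G, O) = 5 (N(G, O) = -5*(-1) = 5)
S(b) = 5 + b
Y = -3 (Y = -3 + (-4*(5 - 5))/2 = -3 + (-4*0)/2 = -3 + (½)*0 = -3 + 0 = -3)
M(T) = -3
(M(11) - 13)*67 = (-3 - 13)*67 = -16*67 = -1072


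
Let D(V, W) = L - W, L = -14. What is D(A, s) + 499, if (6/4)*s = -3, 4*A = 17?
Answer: 487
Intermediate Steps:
A = 17/4 (A = (¼)*17 = 17/4 ≈ 4.2500)
s = -2 (s = (⅔)*(-3) = -2)
D(V, W) = -14 - W
D(A, s) + 499 = (-14 - 1*(-2)) + 499 = (-14 + 2) + 499 = -12 + 499 = 487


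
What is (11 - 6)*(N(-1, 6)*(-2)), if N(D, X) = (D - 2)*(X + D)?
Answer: 150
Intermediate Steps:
N(D, X) = (-2 + D)*(D + X)
(11 - 6)*(N(-1, 6)*(-2)) = (11 - 6)*(((-1)² - 2*(-1) - 2*6 - 1*6)*(-2)) = 5*((1 + 2 - 12 - 6)*(-2)) = 5*(-15*(-2)) = 5*30 = 150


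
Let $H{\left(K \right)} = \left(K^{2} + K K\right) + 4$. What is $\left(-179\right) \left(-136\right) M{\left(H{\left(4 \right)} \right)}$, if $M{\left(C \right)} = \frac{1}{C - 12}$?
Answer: $\frac{3043}{3} \approx 1014.3$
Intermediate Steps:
$H{\left(K \right)} = 4 + 2 K^{2}$ ($H{\left(K \right)} = \left(K^{2} + K^{2}\right) + 4 = 2 K^{2} + 4 = 4 + 2 K^{2}$)
$M{\left(C \right)} = \frac{1}{-12 + C}$
$\left(-179\right) \left(-136\right) M{\left(H{\left(4 \right)} \right)} = \frac{\left(-179\right) \left(-136\right)}{-12 + \left(4 + 2 \cdot 4^{2}\right)} = \frac{24344}{-12 + \left(4 + 2 \cdot 16\right)} = \frac{24344}{-12 + \left(4 + 32\right)} = \frac{24344}{-12 + 36} = \frac{24344}{24} = 24344 \cdot \frac{1}{24} = \frac{3043}{3}$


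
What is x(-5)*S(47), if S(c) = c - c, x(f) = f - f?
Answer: 0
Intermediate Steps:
x(f) = 0
S(c) = 0
x(-5)*S(47) = 0*0 = 0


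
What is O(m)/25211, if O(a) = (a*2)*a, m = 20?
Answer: 800/25211 ≈ 0.031732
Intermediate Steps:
O(a) = 2*a² (O(a) = (2*a)*a = 2*a²)
O(m)/25211 = (2*20²)/25211 = (2*400)*(1/25211) = 800*(1/25211) = 800/25211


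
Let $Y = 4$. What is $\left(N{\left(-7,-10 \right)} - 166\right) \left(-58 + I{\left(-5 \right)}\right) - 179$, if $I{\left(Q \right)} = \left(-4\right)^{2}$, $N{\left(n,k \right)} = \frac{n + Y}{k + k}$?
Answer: $\frac{67867}{10} \approx 6786.7$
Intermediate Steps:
$N{\left(n,k \right)} = \frac{4 + n}{2 k}$ ($N{\left(n,k \right)} = \frac{n + 4}{k + k} = \frac{4 + n}{2 k}$)
$I{\left(Q \right)} = 16$
$\left(N{\left(-7,-10 \right)} - 166\right) \left(-58 + I{\left(-5 \right)}\right) - 179 = \left(\frac{4 - 7}{2 \left(-10\right)} - 166\right) \left(-58 + 16\right) - 179 = \left(\frac{1}{2} \left(- \frac{1}{10}\right) \left(-3\right) - 166\right) \left(-42\right) - 179 = \left(\frac{3}{20} - 166\right) \left(-42\right) - 179 = \left(- \frac{3317}{20}\right) \left(-42\right) - 179 = \frac{69657}{10} - 179 = \frac{67867}{10}$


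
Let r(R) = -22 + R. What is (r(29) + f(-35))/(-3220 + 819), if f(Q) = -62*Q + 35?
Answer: -316/343 ≈ -0.92128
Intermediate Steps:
f(Q) = 35 - 62*Q
(r(29) + f(-35))/(-3220 + 819) = ((-22 + 29) + (35 - 62*(-35)))/(-3220 + 819) = (7 + (35 + 2170))/(-2401) = (7 + 2205)*(-1/2401) = 2212*(-1/2401) = -316/343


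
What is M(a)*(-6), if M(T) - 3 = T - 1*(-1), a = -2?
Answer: -12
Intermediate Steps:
M(T) = 4 + T (M(T) = 3 + (T - 1*(-1)) = 3 + (T + 1) = 3 + (1 + T) = 4 + T)
M(a)*(-6) = (4 - 2)*(-6) = 2*(-6) = -12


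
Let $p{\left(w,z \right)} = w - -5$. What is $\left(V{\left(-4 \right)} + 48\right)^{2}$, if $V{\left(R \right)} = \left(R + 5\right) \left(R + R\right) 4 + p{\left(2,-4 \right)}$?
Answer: $529$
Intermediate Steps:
$p{\left(w,z \right)} = 5 + w$ ($p{\left(w,z \right)} = w + 5 = 5 + w$)
$V{\left(R \right)} = 7 + 8 R \left(5 + R\right)$ ($V{\left(R \right)} = \left(R + 5\right) \left(R + R\right) 4 + \left(5 + 2\right) = \left(5 + R\right) 2 R 4 + 7 = 2 R \left(5 + R\right) 4 + 7 = 8 R \left(5 + R\right) + 7 = 7 + 8 R \left(5 + R\right)$)
$\left(V{\left(-4 \right)} + 48\right)^{2} = \left(\left(7 + 8 \left(-4\right)^{2} + 40 \left(-4\right)\right) + 48\right)^{2} = \left(\left(7 + 8 \cdot 16 - 160\right) + 48\right)^{2} = \left(\left(7 + 128 - 160\right) + 48\right)^{2} = \left(-25 + 48\right)^{2} = 23^{2} = 529$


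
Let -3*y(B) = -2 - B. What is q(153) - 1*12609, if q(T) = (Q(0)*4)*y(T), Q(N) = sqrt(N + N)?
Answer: -12609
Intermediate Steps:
y(B) = 2/3 + B/3 (y(B) = -(-2 - B)/3 = 2/3 + B/3)
Q(N) = sqrt(2)*sqrt(N) (Q(N) = sqrt(2*N) = sqrt(2)*sqrt(N))
q(T) = 0 (q(T) = ((sqrt(2)*sqrt(0))*4)*(2/3 + T/3) = ((sqrt(2)*0)*4)*(2/3 + T/3) = (0*4)*(2/3 + T/3) = 0*(2/3 + T/3) = 0)
q(153) - 1*12609 = 0 - 1*12609 = 0 - 12609 = -12609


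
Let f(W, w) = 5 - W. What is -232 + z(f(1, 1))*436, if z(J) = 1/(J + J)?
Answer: -355/2 ≈ -177.50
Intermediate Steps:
z(J) = 1/(2*J)
-232 + z(f(1, 1))*436 = -232 + (1/(2*(5 - 1*1)))*436 = -232 + (1/(2*(5 - 1)))*436 = -232 + ((½)/4)*436 = -232 + ((½)*(¼))*436 = -232 + (⅛)*436 = -232 + 109/2 = -355/2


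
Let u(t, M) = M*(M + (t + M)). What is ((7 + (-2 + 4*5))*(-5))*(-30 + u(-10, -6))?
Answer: -12750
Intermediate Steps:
u(t, M) = M*(t + 2*M) (u(t, M) = M*(M + (M + t)) = M*(t + 2*M))
((7 + (-2 + 4*5))*(-5))*(-30 + u(-10, -6)) = ((7 + (-2 + 4*5))*(-5))*(-30 - 6*(-10 + 2*(-6))) = ((7 + (-2 + 20))*(-5))*(-30 - 6*(-10 - 12)) = ((7 + 18)*(-5))*(-30 - 6*(-22)) = (25*(-5))*(-30 + 132) = -125*102 = -12750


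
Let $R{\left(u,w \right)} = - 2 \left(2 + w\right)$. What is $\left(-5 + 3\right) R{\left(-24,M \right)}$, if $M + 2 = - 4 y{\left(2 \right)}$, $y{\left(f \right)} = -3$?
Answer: $48$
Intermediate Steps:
$M = 10$ ($M = -2 - -12 = -2 + 12 = 10$)
$R{\left(u,w \right)} = -4 - 2 w$
$\left(-5 + 3\right) R{\left(-24,M \right)} = \left(-5 + 3\right) \left(-4 - 20\right) = - 2 \left(-4 - 20\right) = \left(-2\right) \left(-24\right) = 48$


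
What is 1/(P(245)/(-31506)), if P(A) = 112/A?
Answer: -551355/8 ≈ -68919.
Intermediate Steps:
1/(P(245)/(-31506)) = 1/((112/245)/(-31506)) = 1/((112*(1/245))*(-1/31506)) = 1/((16/35)*(-1/31506)) = 1/(-8/551355) = -551355/8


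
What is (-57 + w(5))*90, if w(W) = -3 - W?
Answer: -5850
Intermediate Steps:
(-57 + w(5))*90 = (-57 + (-3 - 1*5))*90 = (-57 + (-3 - 5))*90 = (-57 - 8)*90 = -65*90 = -5850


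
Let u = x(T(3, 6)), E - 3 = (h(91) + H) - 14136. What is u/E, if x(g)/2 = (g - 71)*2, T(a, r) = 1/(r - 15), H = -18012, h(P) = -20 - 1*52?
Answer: 2560/289953 ≈ 0.0088290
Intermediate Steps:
h(P) = -72 (h(P) = -20 - 52 = -72)
T(a, r) = 1/(-15 + r)
E = -32217 (E = 3 + ((-72 - 18012) - 14136) = 3 + (-18084 - 14136) = 3 - 32220 = -32217)
x(g) = -284 + 4*g (x(g) = 2*((g - 71)*2) = 2*((-71 + g)*2) = 2*(-142 + 2*g) = -284 + 4*g)
u = -2560/9 (u = -284 + 4/(-15 + 6) = -284 + 4/(-9) = -284 + 4*(-⅑) = -284 - 4/9 = -2560/9 ≈ -284.44)
u/E = -2560/9/(-32217) = -2560/9*(-1/32217) = 2560/289953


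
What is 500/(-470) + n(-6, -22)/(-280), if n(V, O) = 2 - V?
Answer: -1797/1645 ≈ -1.0924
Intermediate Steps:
500/(-470) + n(-6, -22)/(-280) = 500/(-470) + (2 - 1*(-6))/(-280) = 500*(-1/470) + (2 + 6)*(-1/280) = -50/47 + 8*(-1/280) = -50/47 - 1/35 = -1797/1645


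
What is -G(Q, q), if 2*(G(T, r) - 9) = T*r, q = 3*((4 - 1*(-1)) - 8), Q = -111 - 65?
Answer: -801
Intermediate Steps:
Q = -176
q = -9 (q = 3*((4 + 1) - 8) = 3*(5 - 8) = 3*(-3) = -9)
G(T, r) = 9 + T*r/2 (G(T, r) = 9 + (T*r)/2 = 9 + T*r/2)
-G(Q, q) = -(9 + (1/2)*(-176)*(-9)) = -(9 + 792) = -1*801 = -801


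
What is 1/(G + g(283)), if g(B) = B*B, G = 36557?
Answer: 1/116646 ≈ 8.5729e-6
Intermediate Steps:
g(B) = B**2
1/(G + g(283)) = 1/(36557 + 283**2) = 1/(36557 + 80089) = 1/116646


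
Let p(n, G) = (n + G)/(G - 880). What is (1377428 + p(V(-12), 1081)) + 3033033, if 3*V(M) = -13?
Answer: 2659511213/603 ≈ 4.4105e+6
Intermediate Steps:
V(M) = -13/3 (V(M) = (1/3)*(-13) = -13/3)
p(n, G) = (G + n)/(-880 + G)
(1377428 + p(V(-12), 1081)) + 3033033 = (1377428 + (1081 - 13/3)/(-880 + 1081)) + 3033033 = (1377428 + (3230/3)/201) + 3033033 = (1377428 + (1/201)*(3230/3)) + 3033033 = (1377428 + 3230/603) + 3033033 = 830592314/603 + 3033033 = 2659511213/603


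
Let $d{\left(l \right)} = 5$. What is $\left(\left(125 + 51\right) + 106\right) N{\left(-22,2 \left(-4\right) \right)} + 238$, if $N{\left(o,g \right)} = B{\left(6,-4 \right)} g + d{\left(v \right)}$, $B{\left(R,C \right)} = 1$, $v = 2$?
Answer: $-608$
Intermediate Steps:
$N{\left(o,g \right)} = 5 + g$ ($N{\left(o,g \right)} = 1 g + 5 = g + 5 = 5 + g$)
$\left(\left(125 + 51\right) + 106\right) N{\left(-22,2 \left(-4\right) \right)} + 238 = \left(\left(125 + 51\right) + 106\right) \left(5 + 2 \left(-4\right)\right) + 238 = \left(176 + 106\right) \left(5 - 8\right) + 238 = 282 \left(-3\right) + 238 = -846 + 238 = -608$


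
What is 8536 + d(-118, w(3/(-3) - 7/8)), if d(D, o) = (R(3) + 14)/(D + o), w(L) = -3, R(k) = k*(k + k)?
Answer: 1032824/121 ≈ 8535.7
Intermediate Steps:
R(k) = 2*k² (R(k) = k*(2*k) = 2*k²)
d(D, o) = 32/(D + o) (d(D, o) = (2*3² + 14)/(D + o) = (2*9 + 14)/(D + o) = (18 + 14)/(D + o) = 32/(D + o))
8536 + d(-118, w(3/(-3) - 7/8)) = 8536 + 32/(-118 - 3) = 8536 + 32/(-121) = 8536 + 32*(-1/121) = 8536 - 32/121 = 1032824/121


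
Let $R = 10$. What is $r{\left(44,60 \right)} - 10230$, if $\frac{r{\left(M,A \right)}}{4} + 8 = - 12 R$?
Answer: $-10742$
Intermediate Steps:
$r{\left(M,A \right)} = -512$ ($r{\left(M,A \right)} = -32 + 4 \left(\left(-12\right) 10\right) = -32 + 4 \left(-120\right) = -32 - 480 = -512$)
$r{\left(44,60 \right)} - 10230 = -512 - 10230 = -10742$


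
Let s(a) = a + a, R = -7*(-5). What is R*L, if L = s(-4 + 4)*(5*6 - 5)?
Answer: 0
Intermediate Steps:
R = 35
s(a) = 2*a
L = 0 (L = (2*(-4 + 4))*(5*6 - 5) = (2*0)*(30 - 5) = 0*25 = 0)
R*L = 35*0 = 0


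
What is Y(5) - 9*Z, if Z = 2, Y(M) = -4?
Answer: -22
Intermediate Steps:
Y(5) - 9*Z = -4 - 9*2 = -4 - 18 = -22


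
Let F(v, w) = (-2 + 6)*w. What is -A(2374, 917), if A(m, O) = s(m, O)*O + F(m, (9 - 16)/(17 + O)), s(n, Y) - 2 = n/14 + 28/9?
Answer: -673252759/4203 ≈ -1.6018e+5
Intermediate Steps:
s(n, Y) = 46/9 + n/14 (s(n, Y) = 2 + (n/14 + 28/9) = 2 + (28/9 + n/14) = 46/9 + n/14)
F(v, w) = 4*w
A(m, O) = -28/(17 + O) + O*(46/9 + m/14) (A(m, O) = (46/9 + m/14)*O + 4*((9 - 16)/(17 + O)) = O*(46/9 + m/14) + 4*(-7/(17 + O)) = O*(46/9 + m/14) - 28/(17 + O) = -28/(17 + O) + O*(46/9 + m/14))
-A(2374, 917) = -(-3528 + 917*(17 + 917)*(644 + 9*2374))/(126*(17 + 917)) = -(-3528 + 917*934*(644 + 21366))/(126*934) = -(-3528 + 917*934*22010)/(126*934) = -(-3528 + 18851080780)/(126*934) = -18851077252/(126*934) = -1*673252759/4203 = -673252759/4203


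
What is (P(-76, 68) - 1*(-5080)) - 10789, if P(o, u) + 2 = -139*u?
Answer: -15163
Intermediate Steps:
P(o, u) = -2 - 139*u
(P(-76, 68) - 1*(-5080)) - 10789 = ((-2 - 139*68) - 1*(-5080)) - 10789 = ((-2 - 9452) + 5080) - 10789 = (-9454 + 5080) - 10789 = -4374 - 10789 = -15163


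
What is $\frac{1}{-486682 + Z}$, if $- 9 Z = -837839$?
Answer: $- \frac{9}{3542299} \approx -2.5407 \cdot 10^{-6}$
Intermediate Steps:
$Z = \frac{837839}{9}$ ($Z = \left(- \frac{1}{9}\right) \left(-837839\right) = \frac{837839}{9} \approx 93093.0$)
$\frac{1}{-486682 + Z} = \frac{1}{-486682 + \frac{837839}{9}} = \frac{1}{- \frac{3542299}{9}} = - \frac{9}{3542299}$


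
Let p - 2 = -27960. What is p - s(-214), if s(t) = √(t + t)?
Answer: -27958 - 2*I*√107 ≈ -27958.0 - 20.688*I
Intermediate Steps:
p = -27958 (p = 2 - 27960 = -27958)
s(t) = √2*√t (s(t) = √(2*t) = √2*√t)
p - s(-214) = -27958 - √2*√(-214) = -27958 - √2*I*√214 = -27958 - 2*I*√107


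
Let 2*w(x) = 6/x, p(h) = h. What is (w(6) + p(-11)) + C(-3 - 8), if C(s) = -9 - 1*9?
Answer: -57/2 ≈ -28.500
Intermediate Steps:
w(x) = 3/x (w(x) = (6/x)/2 = 3/x)
C(s) = -18 (C(s) = -9 - 9 = -18)
(w(6) + p(-11)) + C(-3 - 8) = (3/6 - 11) - 18 = (3*(⅙) - 11) - 18 = (½ - 11) - 18 = -21/2 - 18 = -57/2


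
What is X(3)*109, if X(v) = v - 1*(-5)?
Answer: 872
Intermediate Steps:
X(v) = 5 + v (X(v) = v + 5 = 5 + v)
X(3)*109 = (5 + 3)*109 = 8*109 = 872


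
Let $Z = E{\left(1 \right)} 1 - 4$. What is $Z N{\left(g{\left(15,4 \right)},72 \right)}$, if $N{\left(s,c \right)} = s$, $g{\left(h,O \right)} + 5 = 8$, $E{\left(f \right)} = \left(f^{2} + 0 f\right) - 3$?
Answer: $-18$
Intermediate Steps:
$E{\left(f \right)} = -3 + f^{2}$ ($E{\left(f \right)} = \left(f^{2} + 0\right) - 3 = f^{2} - 3 = -3 + f^{2}$)
$g{\left(h,O \right)} = 3$ ($g{\left(h,O \right)} = -5 + 8 = 3$)
$Z = -6$ ($Z = \left(-3 + 1^{2}\right) 1 - 4 = \left(-3 + 1\right) 1 - 4 = \left(-2\right) 1 - 4 = -2 - 4 = -6$)
$Z N{\left(g{\left(15,4 \right)},72 \right)} = \left(-6\right) 3 = -18$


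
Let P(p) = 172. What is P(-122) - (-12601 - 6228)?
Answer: 19001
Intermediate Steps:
P(-122) - (-12601 - 6228) = 172 - (-12601 - 6228) = 172 - 1*(-18829) = 172 + 18829 = 19001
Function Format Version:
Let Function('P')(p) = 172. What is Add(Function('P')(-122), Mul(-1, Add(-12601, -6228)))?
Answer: 19001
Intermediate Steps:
Add(Function('P')(-122), Mul(-1, Add(-12601, -6228))) = Add(172, Mul(-1, Add(-12601, -6228))) = Add(172, Mul(-1, -18829)) = Add(172, 18829) = 19001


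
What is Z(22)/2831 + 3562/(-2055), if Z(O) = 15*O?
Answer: -68656/42465 ≈ -1.6168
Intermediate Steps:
Z(22)/2831 + 3562/(-2055) = (15*22)/2831 + 3562/(-2055) = 330*(1/2831) + 3562*(-1/2055) = 330/2831 - 26/15 = -68656/42465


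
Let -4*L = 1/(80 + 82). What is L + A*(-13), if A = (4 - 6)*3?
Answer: 50543/648 ≈ 77.998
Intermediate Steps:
A = -6 (A = -2*3 = -6)
L = -1/648 (L = -1/(4*(80 + 82)) = -¼/162 = -¼*1/162 = -1/648 ≈ -0.0015432)
L + A*(-13) = -1/648 - 6*(-13) = -1/648 + 78 = 50543/648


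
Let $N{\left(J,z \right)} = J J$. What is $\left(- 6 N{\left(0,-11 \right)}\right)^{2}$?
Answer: $0$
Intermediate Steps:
$N{\left(J,z \right)} = J^{2}$
$\left(- 6 N{\left(0,-11 \right)}\right)^{2} = \left(- 6 \cdot 0^{2}\right)^{2} = \left(\left(-6\right) 0\right)^{2} = 0^{2} = 0$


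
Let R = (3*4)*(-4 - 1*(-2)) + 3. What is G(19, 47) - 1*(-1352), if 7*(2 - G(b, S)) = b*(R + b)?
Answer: 9516/7 ≈ 1359.4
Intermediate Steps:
R = -21 (R = 12*(-4 + 2) + 3 = 12*(-2) + 3 = -24 + 3 = -21)
G(b, S) = 2 - b*(-21 + b)/7
G(19, 47) - 1*(-1352) = (2 + 3*19 - ⅐*19²) - 1*(-1352) = (2 + 57 - ⅐*361) + 1352 = (2 + 57 - 361/7) + 1352 = 52/7 + 1352 = 9516/7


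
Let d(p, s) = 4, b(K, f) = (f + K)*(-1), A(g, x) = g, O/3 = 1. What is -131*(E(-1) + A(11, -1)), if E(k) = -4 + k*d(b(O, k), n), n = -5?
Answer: -393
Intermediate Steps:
O = 3 (O = 3*1 = 3)
b(K, f) = -K - f (b(K, f) = (K + f)*(-1) = -K - f)
E(k) = -4 + 4*k (E(k) = -4 + k*4 = -4 + 4*k)
-131*(E(-1) + A(11, -1)) = -131*((-4 + 4*(-1)) + 11) = -131*((-4 - 4) + 11) = -131*(-8 + 11) = -131*3 = -393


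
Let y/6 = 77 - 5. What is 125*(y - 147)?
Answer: 35625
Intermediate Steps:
y = 432 (y = 6*(77 - 5) = 6*72 = 432)
125*(y - 147) = 125*(432 - 147) = 125*285 = 35625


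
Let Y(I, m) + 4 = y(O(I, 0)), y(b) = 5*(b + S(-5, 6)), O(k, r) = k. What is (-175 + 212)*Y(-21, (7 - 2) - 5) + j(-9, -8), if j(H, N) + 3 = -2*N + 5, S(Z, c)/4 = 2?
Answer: -2535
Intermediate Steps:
S(Z, c) = 8 (S(Z, c) = 4*2 = 8)
y(b) = 40 + 5*b (y(b) = 5*(b + 8) = 5*(8 + b) = 40 + 5*b)
Y(I, m) = 36 + 5*I (Y(I, m) = -4 + (40 + 5*I) = 36 + 5*I)
j(H, N) = 2 - 2*N (j(H, N) = -3 + (-2*N + 5) = -3 + (5 - 2*N) = 2 - 2*N)
(-175 + 212)*Y(-21, (7 - 2) - 5) + j(-9, -8) = (-175 + 212)*(36 + 5*(-21)) + (2 - 2*(-8)) = 37*(36 - 105) + (2 + 16) = 37*(-69) + 18 = -2553 + 18 = -2535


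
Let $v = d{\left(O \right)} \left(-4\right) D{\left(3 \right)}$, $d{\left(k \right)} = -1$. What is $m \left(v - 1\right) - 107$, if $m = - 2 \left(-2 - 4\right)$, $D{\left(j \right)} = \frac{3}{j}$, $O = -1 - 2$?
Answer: $-71$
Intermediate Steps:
$O = -3$ ($O = -1 - 2 = -3$)
$v = 4$ ($v = \left(-1\right) \left(-4\right) \frac{3}{3} = 4 \cdot 3 \cdot \frac{1}{3} = 4 \cdot 1 = 4$)
$m = 12$ ($m = \left(-2\right) \left(-6\right) = 12$)
$m \left(v - 1\right) - 107 = 12 \left(4 - 1\right) - 107 = 12 \cdot 3 - 107 = 36 - 107 = -71$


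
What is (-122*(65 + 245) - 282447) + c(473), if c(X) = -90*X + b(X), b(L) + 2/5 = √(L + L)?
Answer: -1814187/5 + √946 ≈ -3.6281e+5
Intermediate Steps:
b(L) = -⅖ + √2*√L (b(L) = -⅖ + √(L + L) = -⅖ + √(2*L) = -⅖ + √2*√L)
c(X) = -⅖ - 90*X + √2*√X (c(X) = -90*X + (-⅖ + √2*√X) = -⅖ - 90*X + √2*√X)
(-122*(65 + 245) - 282447) + c(473) = (-122*(65 + 245) - 282447) + (-⅖ - 90*473 + √2*√473) = (-122*310 - 282447) + (-⅖ - 42570 + √946) = (-37820 - 282447) + (-212852/5 + √946) = -320267 + (-212852/5 + √946) = -1814187/5 + √946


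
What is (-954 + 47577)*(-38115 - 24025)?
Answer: -2897153220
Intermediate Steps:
(-954 + 47577)*(-38115 - 24025) = 46623*(-62140) = -2897153220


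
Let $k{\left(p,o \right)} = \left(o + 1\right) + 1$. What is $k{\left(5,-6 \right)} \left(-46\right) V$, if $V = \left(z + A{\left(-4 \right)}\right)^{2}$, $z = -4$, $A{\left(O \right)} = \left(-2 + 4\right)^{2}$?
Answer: $0$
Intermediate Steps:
$A{\left(O \right)} = 4$ ($A{\left(O \right)} = 2^{2} = 4$)
$k{\left(p,o \right)} = 2 + o$ ($k{\left(p,o \right)} = \left(1 + o\right) + 1 = 2 + o$)
$V = 0$ ($V = \left(-4 + 4\right)^{2} = 0^{2} = 0$)
$k{\left(5,-6 \right)} \left(-46\right) V = \left(2 - 6\right) \left(-46\right) 0 = \left(-4\right) \left(-46\right) 0 = 184 \cdot 0 = 0$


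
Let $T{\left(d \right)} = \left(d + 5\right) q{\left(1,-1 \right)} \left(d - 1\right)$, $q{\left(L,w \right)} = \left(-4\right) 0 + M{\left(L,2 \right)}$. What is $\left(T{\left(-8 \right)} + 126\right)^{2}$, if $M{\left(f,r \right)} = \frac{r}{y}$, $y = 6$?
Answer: $18225$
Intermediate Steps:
$M{\left(f,r \right)} = \frac{r}{6}$
$q{\left(L,w \right)} = \frac{1}{3}$ ($q{\left(L,w \right)} = \left(-4\right) 0 + \frac{1}{6} \cdot 2 = 0 + \frac{1}{3} = \frac{1}{3}$)
$T{\left(d \right)} = \left(5 + d\right) \left(- \frac{1}{3} + \frac{d}{3}\right)$ ($T{\left(d \right)} = \left(d + 5\right) \frac{d - 1}{3} = \left(5 + d\right) \frac{-1 + d}{3} = \left(5 + d\right) \left(- \frac{1}{3} + \frac{d}{3}\right)$)
$\left(T{\left(-8 \right)} + 126\right)^{2} = \left(\left(- \frac{5}{3} + \frac{\left(-8\right)^{2}}{3} + \frac{4}{3} \left(-8\right)\right) + 126\right)^{2} = \left(\left(- \frac{5}{3} + \frac{1}{3} \cdot 64 - \frac{32}{3}\right) + 126\right)^{2} = \left(\left(- \frac{5}{3} + \frac{64}{3} - \frac{32}{3}\right) + 126\right)^{2} = \left(9 + 126\right)^{2} = 135^{2} = 18225$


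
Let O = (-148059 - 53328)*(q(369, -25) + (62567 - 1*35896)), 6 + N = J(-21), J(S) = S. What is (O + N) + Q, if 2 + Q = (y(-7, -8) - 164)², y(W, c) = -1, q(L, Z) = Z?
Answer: -5366130806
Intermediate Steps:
N = -27 (N = -6 - 21 = -27)
O = -5366158002 (O = (-148059 - 53328)*(-25 + (62567 - 1*35896)) = -201387*(-25 + (62567 - 35896)) = -201387*(-25 + 26671) = -201387*26646 = -5366158002)
Q = 27223 (Q = -2 + (-1 - 164)² = -2 + (-165)² = -2 + 27225 = 27223)
(O + N) + Q = (-5366158002 - 27) + 27223 = -5366158029 + 27223 = -5366130806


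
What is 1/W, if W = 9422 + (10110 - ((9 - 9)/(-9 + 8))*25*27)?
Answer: 1/19532 ≈ 5.1198e-5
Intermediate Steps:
W = 19532 (W = 9422 + (10110 - (0/(-1))*25*27) = 9422 + (10110 - (0*(-1))*25*27) = 9422 + (10110 - 0*25*27) = 9422 + (10110 - 0*27) = 9422 + (10110 - 1*0) = 9422 + (10110 + 0) = 9422 + 10110 = 19532)
1/W = 1/19532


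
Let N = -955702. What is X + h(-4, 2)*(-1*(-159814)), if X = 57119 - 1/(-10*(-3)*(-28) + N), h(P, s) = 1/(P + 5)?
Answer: 207505525687/956542 ≈ 2.1693e+5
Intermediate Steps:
h(P, s) = 1/(5 + P)
X = 54636722499/956542 (X = 57119 - 1/(-10*(-3)*(-28) - 955702) = 57119 - 1/(30*(-28) - 955702) = 57119 - 1/(-840 - 955702) = 57119 - 1/(-956542) = 57119 - 1*(-1/956542) = 57119 + 1/956542 = 54636722499/956542 ≈ 57119.)
X + h(-4, 2)*(-1*(-159814)) = 54636722499/956542 + (-1*(-159814))/(5 - 4) = 54636722499/956542 + 159814/1 = 54636722499/956542 + 1*159814 = 54636722499/956542 + 159814 = 207505525687/956542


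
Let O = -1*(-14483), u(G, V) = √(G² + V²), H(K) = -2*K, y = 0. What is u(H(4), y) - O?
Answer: -14475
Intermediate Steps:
O = 14483
u(H(4), y) - O = √((-2*4)² + 0²) - 1*14483 = √((-8)² + 0) - 14483 = √(64 + 0) - 14483 = √64 - 14483 = 8 - 14483 = -14475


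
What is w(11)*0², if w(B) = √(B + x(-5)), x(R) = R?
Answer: 0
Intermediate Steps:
w(B) = √(-5 + B) (w(B) = √(B - 5) = √(-5 + B))
w(11)*0² = √(-5 + 11)*0² = √6*0 = 0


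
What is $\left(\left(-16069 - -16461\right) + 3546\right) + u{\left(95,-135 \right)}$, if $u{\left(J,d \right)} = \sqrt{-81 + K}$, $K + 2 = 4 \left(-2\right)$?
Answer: $3938 + i \sqrt{91} \approx 3938.0 + 9.5394 i$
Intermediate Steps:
$K = -10$ ($K = -2 + 4 \left(-2\right) = -2 - 8 = -10$)
$u{\left(J,d \right)} = i \sqrt{91}$ ($u{\left(J,d \right)} = \sqrt{-81 - 10} = \sqrt{-91} = i \sqrt{91}$)
$\left(\left(-16069 - -16461\right) + 3546\right) + u{\left(95,-135 \right)} = \left(\left(-16069 - -16461\right) + 3546\right) + i \sqrt{91} = \left(\left(-16069 + 16461\right) + 3546\right) + i \sqrt{91} = \left(392 + 3546\right) + i \sqrt{91} = 3938 + i \sqrt{91}$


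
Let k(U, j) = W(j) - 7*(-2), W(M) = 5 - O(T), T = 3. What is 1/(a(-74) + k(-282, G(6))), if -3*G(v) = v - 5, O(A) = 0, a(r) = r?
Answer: -1/55 ≈ -0.018182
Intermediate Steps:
W(M) = 5 (W(M) = 5 - 1*0 = 5 + 0 = 5)
G(v) = 5/3 - v/3 (G(v) = -(v - 5)/3 = -(-5 + v)/3 = 5/3 - v/3)
k(U, j) = 19 (k(U, j) = 5 - 7*(-2) = 5 + 14 = 19)
1/(a(-74) + k(-282, G(6))) = 1/(-74 + 19) = 1/(-55) = -1/55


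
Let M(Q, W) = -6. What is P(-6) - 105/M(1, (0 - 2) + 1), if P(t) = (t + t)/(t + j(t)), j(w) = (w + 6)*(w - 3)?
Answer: 39/2 ≈ 19.500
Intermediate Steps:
j(w) = (-3 + w)*(6 + w) (j(w) = (6 + w)*(-3 + w) = (-3 + w)*(6 + w))
P(t) = 2*t/(-18 + t² + 4*t) (P(t) = (t + t)/(t + (-18 + t² + 3*t)) = (2*t)/(-18 + t² + 4*t) = 2*t/(-18 + t² + 4*t))
P(-6) - 105/M(1, (0 - 2) + 1) = 2*(-6)/(-18 + (-6)² + 4*(-6)) - 105/(-6) = 2*(-6)/(-18 + 36 - 24) - 105*(-⅙) = 2*(-6)/(-6) + 35/2 = 2*(-6)*(-⅙) + 35/2 = 2 + 35/2 = 39/2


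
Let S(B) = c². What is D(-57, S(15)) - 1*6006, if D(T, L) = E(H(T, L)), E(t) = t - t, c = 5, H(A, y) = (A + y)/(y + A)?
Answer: -6006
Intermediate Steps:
H(A, y) = 1 (H(A, y) = (A + y)/(A + y) = 1)
S(B) = 25 (S(B) = 5² = 25)
E(t) = 0
D(T, L) = 0
D(-57, S(15)) - 1*6006 = 0 - 1*6006 = 0 - 6006 = -6006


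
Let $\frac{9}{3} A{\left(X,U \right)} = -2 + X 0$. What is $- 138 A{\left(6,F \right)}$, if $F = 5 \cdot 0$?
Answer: $92$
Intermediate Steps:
$F = 0$
$A{\left(X,U \right)} = - \frac{2}{3}$ ($A{\left(X,U \right)} = \frac{-2 + X 0}{3} = \frac{-2 + 0}{3} = \frac{1}{3} \left(-2\right) = - \frac{2}{3}$)
$- 138 A{\left(6,F \right)} = \left(-138\right) \left(- \frac{2}{3}\right) = 92$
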